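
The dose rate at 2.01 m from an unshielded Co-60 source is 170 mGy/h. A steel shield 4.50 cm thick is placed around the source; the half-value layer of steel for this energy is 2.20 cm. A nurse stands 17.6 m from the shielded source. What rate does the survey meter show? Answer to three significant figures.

Distance alone: 170 × (2.01/17.6)² = 170 × 0.01304 = 2.217 mGy/h.
Shield: 4.50/2.20 = 2.045 half-value layers → attenuation 2^(−2.045) = 0.2423.
Combined: 2.217 × 0.2423 = 0.5372 mGy/h.

0.537 mGy/h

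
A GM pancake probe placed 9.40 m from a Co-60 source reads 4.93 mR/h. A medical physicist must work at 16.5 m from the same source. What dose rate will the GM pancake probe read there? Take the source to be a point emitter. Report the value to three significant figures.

1.60 mR/h

Since intensity falls as 1/r², scaling from 9.40 m to 16.5 m:
4.93 × (9.40/16.5)² = 4.93 × 0.3246 = 1.600 mR/h.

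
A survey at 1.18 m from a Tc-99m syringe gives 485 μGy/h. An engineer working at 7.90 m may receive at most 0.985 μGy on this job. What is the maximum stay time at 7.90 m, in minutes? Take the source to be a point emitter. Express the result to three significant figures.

Applying the 1/r² law, rate at 7.90 m:
485 × (1.18/7.90)² = 485 × 0.02231 = 10.82 μGy/h.
Stay time = 0.985 μGy ÷ 10.82 μGy/h = 0.09104 h = 5.462 min.

5.46 min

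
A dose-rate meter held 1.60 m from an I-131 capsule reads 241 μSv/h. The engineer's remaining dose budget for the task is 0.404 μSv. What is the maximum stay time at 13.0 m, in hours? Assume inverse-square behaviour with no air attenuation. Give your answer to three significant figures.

0.111 h

By the inverse-square law, rate at 13.0 m:
241 × (1.60/13.0)² = 241 × 0.01515 = 3.651 μSv/h.
Stay time = 0.404 μSv ÷ 3.651 μSv/h = 0.1107 h.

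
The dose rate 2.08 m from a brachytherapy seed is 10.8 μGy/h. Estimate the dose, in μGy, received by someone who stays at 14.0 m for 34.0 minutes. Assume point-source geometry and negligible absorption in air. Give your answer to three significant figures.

0.135 μGy

Using I₁d₁² = I₂d₂², rate at 14.0 m:
10.8 × (2.08/14.0)² = 10.8 × 0.02207 = 0.2384 μGy/h.
Dose = rate × time = 0.2384 μGy/h × 0.5667 h = 0.1351 μGy.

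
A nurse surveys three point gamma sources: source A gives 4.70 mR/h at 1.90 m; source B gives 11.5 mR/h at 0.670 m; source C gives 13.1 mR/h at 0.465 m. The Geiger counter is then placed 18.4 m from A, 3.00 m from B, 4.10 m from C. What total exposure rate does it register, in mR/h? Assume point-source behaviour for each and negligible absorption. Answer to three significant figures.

Each source contributes Iᵢ·(dᵢ/rᵢ)²; contributions add.
A: 4.70 × (1.90/18.4)² = 0.05012 mR/h
B: 11.5 × (0.670/3.00)² = 0.5736 mR/h
C: 13.1 × (0.465/4.10)² = 0.1685 mR/h
Total = 0.05012 + 0.5736 + 0.1685 = 0.7922 mR/h.

0.792 mR/h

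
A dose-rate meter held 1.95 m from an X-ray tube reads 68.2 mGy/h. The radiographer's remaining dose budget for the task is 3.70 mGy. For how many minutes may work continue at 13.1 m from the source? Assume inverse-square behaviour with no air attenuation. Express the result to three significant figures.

147 min

Using I₁d₁² = I₂d₂², rate at 13.1 m:
68.2 × (1.95/13.1)² = 68.2 × 0.02216 = 1.511 mGy/h.
Stay time = 3.70 mGy ÷ 1.511 mGy/h = 2.449 h = 146.9 min.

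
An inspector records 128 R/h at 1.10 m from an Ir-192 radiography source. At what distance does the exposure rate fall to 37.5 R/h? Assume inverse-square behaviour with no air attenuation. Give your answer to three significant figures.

Using I₁d₁² = I₂d₂², d₂ = d₁·√(I₁/I₂).
I₁/I₂ = 128/37.5 = 3.413, so d₂ = 1.10 × √3.413 = 2.032 m.

2.03 m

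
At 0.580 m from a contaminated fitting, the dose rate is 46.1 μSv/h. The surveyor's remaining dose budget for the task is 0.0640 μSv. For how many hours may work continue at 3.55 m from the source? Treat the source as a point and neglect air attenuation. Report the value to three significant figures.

0.0520 h

By the inverse-square law, rate at 3.55 m:
(0.580/3.55)² = 0.02669, so 46.1 × 0.02669 = 1.230 μSv/h.
Stay time = 0.0640 μSv ÷ 1.230 μSv/h = 0.05203 h.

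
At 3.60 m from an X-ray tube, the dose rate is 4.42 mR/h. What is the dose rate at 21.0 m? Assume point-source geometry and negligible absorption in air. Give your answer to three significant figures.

By the inverse-square law, the rate at 21.0 m is
4.42 × (3.60/21.0)² = 4.42 × 0.02939 = 0.1299 mR/h.

0.130 mR/h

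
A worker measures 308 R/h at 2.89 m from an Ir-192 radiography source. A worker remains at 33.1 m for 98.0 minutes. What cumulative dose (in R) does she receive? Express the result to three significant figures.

By the inverse-square law, rate at 33.1 m:
308 × (2.89/33.1)² = 308 × 0.007623 = 2.348 R/h.
Dose = rate × time = 2.348 R/h × 1.633 h = 3.834 R.

3.83 R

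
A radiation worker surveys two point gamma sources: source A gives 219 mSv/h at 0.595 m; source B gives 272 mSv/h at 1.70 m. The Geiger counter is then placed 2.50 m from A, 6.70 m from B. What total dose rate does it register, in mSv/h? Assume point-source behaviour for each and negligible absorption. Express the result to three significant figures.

29.9 mSv/h

By superposition, sum each source's inverse-square contribution:
A: 219 × (0.595/2.50)² = 12.41 mSv/h
B: 272 × (1.70/6.70)² = 17.51 mSv/h
Total = 12.41 + 17.51 = 29.92 mSv/h.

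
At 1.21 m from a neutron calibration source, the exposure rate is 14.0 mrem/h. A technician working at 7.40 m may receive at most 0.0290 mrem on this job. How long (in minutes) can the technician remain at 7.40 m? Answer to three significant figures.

By the inverse-square law, rate at 7.40 m:
(1.21/7.40)² = 0.02674, so 14.0 × 0.02674 = 0.3744 mrem/h.
Stay time = 0.0290 mrem ÷ 0.3744 mrem/h = 0.07746 h = 4.648 min.

4.65 min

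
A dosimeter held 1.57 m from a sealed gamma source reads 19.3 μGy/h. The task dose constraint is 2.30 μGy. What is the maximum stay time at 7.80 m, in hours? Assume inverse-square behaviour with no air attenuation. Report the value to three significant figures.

Since intensity falls as 1/r², rate at 7.80 m:
(1.57/7.80)² = 0.04051, so 19.3 × 0.04051 = 0.7818 μGy/h.
Stay time = 2.30 μGy ÷ 0.7818 μGy/h = 2.942 h.

2.94 h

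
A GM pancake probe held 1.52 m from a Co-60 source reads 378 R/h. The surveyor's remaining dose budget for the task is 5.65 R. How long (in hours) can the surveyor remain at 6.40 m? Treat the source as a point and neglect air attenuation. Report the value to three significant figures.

0.265 h

By the inverse-square law, rate at 6.40 m:
(1.52/6.40)² = 0.05641, so 378 × 0.05641 = 21.32 R/h.
Stay time = 5.65 R ÷ 21.32 R/h = 0.2650 h.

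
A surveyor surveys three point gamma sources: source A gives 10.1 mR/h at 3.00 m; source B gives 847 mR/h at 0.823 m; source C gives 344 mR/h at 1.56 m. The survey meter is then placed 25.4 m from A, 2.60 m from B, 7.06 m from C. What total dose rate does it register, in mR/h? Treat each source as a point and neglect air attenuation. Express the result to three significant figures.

102 mR/h

Each source contributes Iᵢ·(dᵢ/rᵢ)²; contributions add.
A: 10.1 × (3.00/25.4)² = 0.1409 mR/h
B: 847 × (0.823/2.60)² = 84.87 mR/h
C: 344 × (1.56/7.06)² = 16.80 mR/h
Total = 0.1409 + 84.87 + 16.80 = 101.8 mR/h.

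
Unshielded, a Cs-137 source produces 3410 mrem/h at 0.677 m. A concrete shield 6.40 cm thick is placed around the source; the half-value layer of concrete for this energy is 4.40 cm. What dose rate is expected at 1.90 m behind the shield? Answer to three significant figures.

158 mrem/h

Distance alone: (0.677/1.90)² = 0.1270, so 3410 × 0.1270 = 433.1 mrem/h.
Shield: 6.40/4.40 = 1.455 half-value layers → attenuation 2^(−1.455) = 0.3648.
Combined: 433.1 × 0.3648 = 158.0 mrem/h.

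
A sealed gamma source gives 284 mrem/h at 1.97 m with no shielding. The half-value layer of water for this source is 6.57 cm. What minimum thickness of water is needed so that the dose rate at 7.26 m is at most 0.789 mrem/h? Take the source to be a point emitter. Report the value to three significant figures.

31.1 cm

At 7.26 m, distance alone gives 284 × (1.97/7.26)² = 284 × 0.07363 = 20.91 mrem/h.
Further attenuation needed: 20.91/0.789 = 26.50.
n = log₂(26.50) = 4.728 half-value layers.
Thickness = 4.728 × 6.57 cm = 31.06 cm.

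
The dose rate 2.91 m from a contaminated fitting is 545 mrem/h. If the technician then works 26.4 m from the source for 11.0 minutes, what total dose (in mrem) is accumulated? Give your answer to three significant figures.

Applying the 1/r² law, rate at 26.4 m:
(2.91/26.4)² = 0.01215, so 545 × 0.01215 = 6.622 mrem/h.
Dose = rate × time = 6.622 mrem/h × 0.1833 h = 1.214 mrem.

1.21 mrem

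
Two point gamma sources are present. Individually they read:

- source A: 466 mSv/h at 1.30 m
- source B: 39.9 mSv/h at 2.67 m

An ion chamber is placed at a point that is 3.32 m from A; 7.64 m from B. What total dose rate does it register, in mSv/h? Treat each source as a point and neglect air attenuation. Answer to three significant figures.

By superposition, sum each source's inverse-square contribution:
A: 466 × (1.30/3.32)² = 71.45 mSv/h
B: 39.9 × (2.67/7.64)² = 4.873 mSv/h
Total = 71.45 + 4.873 = 76.32 mSv/h.

76.3 mSv/h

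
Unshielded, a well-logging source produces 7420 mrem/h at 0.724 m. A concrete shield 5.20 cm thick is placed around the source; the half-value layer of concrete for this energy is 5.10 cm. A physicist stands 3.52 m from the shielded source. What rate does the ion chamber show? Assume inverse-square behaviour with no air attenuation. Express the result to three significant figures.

Distance alone: 7420 × (0.724/3.52)² = 7420 × 0.04231 = 313.9 mrem/h.
Shield: 5.20/5.10 = 1.020 half-value layers → attenuation 2^(−1.020) = 0.4931.
Combined: 313.9 × 0.4931 = 154.8 mrem/h.

155 mrem/h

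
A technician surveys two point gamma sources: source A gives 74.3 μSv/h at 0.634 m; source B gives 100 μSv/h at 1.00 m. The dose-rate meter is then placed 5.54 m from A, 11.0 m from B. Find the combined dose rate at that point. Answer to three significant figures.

By superposition, sum each source's inverse-square contribution:
A: 74.3 × (0.634/5.54)² = 0.9731 μSv/h
B: 100 × (1.00/11.0)² = 0.8264 μSv/h
Total = 0.9731 + 0.8264 = 1.800 μSv/h.

1.80 μSv/h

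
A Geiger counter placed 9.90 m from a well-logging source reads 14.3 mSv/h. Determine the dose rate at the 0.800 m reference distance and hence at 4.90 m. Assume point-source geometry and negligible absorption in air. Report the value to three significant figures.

2190 mSv/h; 58.4 mSv/h

Applying the 1/r² law,
At 0.800 m: 14.3 × (9.90/0.800)² = 14.3 × 153.1 = 2189 mSv/h
At 4.90 m: 2189 × (0.800/4.90)² = 2189 × 0.02666 = 58.36 mSv/h.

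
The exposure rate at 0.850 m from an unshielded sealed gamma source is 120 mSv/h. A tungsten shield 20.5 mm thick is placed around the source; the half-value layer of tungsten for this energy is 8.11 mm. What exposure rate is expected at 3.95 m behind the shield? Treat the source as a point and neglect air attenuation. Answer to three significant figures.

Distance alone: 120 × (0.850/3.95)² = 120 × 0.04631 = 5.557 mSv/h.
Shield: 20.5/8.11 = 2.528 half-value layers → attenuation 2^(−2.528) = 0.1734.
Combined: 5.557 × 0.1734 = 0.9636 mSv/h.

0.964 mSv/h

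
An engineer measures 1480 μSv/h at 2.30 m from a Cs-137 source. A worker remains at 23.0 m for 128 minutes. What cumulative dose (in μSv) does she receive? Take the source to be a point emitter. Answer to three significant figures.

Applying the 1/r² law, rate at 23.0 m:
1480 × (2.30/23.0)² = 1480 × 0.01000 = 14.80 μSv/h.
Dose = rate × time = 14.80 μSv/h × 2.133 h = 31.57 μSv.

31.6 μSv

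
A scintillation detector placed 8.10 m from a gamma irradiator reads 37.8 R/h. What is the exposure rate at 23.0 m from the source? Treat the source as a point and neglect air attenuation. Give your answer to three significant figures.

4.69 R/h

Since intensity falls as 1/r², scaling from 8.10 m to 23.0 m:
(8.10/23.0)² = 0.1240, so 37.8 × 0.1240 = 4.687 R/h.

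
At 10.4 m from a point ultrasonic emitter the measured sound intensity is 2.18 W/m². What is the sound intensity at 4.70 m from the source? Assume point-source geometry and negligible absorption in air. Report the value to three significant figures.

10.7 W/m²

Intensity scales as (d₁/d₂)², so scaling from 10.4 m to 4.70 m:
2.18 × (10.4/4.70)² = 2.18 × 4.896 = 10.67 W/m².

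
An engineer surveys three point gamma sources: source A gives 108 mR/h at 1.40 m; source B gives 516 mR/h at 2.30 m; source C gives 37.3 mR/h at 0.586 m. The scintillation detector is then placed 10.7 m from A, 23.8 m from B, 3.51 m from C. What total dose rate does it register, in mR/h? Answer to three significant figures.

By superposition, sum each source's inverse-square contribution:
A: 108 × (1.40/10.7)² = 1.849 mR/h
B: 516 × (2.30/23.8)² = 4.819 mR/h
C: 37.3 × (0.586/3.51)² = 1.040 mR/h
Total = 1.849 + 4.819 + 1.040 = 7.708 mR/h.

7.71 mR/h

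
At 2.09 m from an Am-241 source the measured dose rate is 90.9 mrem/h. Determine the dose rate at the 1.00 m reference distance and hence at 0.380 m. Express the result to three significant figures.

Using I₁d₁² = I₂d₂²,
At 1.00 m: (2.09/1.00)² = 4.368, so 90.9 × 4.368 = 397.1 mrem/h
At 0.380 m: (1.00/0.380)² = 6.925, so 397.1 × 6.925 = 2750 mrem/h.

397 mrem/h; 2750 mrem/h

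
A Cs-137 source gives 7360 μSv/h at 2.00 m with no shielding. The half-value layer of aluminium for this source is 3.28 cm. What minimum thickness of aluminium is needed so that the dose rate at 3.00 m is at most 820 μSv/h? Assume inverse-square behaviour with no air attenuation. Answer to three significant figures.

6.55 cm

At 3.00 m, distance alone gives 7360 × (2.00/3.00)² = 7360 × 0.4444 = 3271 μSv/h.
Further attenuation needed: 3271/820 = 3.989.
n = log₂(3.989) = 1.996 half-value layers.
Thickness = 1.996 × 3.28 cm = 6.547 cm.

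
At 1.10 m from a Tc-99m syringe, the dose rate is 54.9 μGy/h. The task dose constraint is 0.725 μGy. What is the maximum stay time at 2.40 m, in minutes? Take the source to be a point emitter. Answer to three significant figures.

3.77 min

Since intensity falls as 1/r², rate at 2.40 m:
54.9 × (1.10/2.40)² = 54.9 × 0.2101 = 11.53 μGy/h.
Stay time = 0.725 μGy ÷ 11.53 μGy/h = 0.06288 h = 3.773 min.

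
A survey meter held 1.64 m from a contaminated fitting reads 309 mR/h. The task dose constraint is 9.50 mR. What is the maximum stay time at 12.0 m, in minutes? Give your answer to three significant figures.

By the inverse-square law, rate at 12.0 m:
309 × (1.64/12.0)² = 309 × 0.01868 = 5.772 mR/h.
Stay time = 9.50 mR ÷ 5.772 mR/h = 1.646 h = 98.76 min.

98.8 min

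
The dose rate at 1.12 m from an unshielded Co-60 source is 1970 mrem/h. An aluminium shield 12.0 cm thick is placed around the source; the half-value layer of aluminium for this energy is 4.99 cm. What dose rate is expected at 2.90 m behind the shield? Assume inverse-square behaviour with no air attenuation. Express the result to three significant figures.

Distance alone: (1.12/2.90)² = 0.1492, so 1970 × 0.1492 = 293.9 mrem/h.
Shield: 12.0/4.99 = 2.405 half-value layers → attenuation 2^(−2.405) = 0.1888.
Combined: 293.9 × 0.1888 = 55.49 mrem/h.

55.5 mrem/h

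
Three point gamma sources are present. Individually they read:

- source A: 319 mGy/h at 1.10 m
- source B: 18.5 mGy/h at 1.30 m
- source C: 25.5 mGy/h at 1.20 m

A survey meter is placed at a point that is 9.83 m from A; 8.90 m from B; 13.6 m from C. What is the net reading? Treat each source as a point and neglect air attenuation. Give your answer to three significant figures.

By superposition, sum each source's inverse-square contribution:
A: 319 × (1.10/9.83)² = 3.995 mGy/h
B: 18.5 × (1.30/8.90)² = 0.3947 mGy/h
C: 25.5 × (1.20/13.6)² = 0.1985 mGy/h
Total = 3.995 + 0.3947 + 0.1985 = 4.588 mGy/h.

4.59 mGy/h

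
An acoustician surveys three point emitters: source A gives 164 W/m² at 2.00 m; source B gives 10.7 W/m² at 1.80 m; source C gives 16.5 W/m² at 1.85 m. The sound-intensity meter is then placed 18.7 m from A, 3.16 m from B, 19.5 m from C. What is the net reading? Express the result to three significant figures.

5.50 W/m²

By superposition, sum each source's inverse-square contribution:
A: 164 × (2.00/18.7)² = 1.876 W/m²
B: 10.7 × (1.80/3.16)² = 3.472 W/m²
C: 16.5 × (1.85/19.5)² = 0.1485 W/m²
Total = 1.876 + 3.472 + 0.1485 = 5.497 W/m².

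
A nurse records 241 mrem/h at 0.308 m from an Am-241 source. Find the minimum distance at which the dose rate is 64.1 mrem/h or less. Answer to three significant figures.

0.597 m

Since intensity falls as 1/r², d₂ = d₁·√(I₁/I₂).
I₁/I₂ = 241/64.1 = 3.760, so d₂ = 0.308 × √3.760 = 0.5972 m.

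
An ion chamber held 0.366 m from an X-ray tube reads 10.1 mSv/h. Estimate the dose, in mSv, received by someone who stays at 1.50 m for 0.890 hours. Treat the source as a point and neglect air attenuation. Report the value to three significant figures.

Since intensity falls as 1/r², rate at 1.50 m:
(0.366/1.50)² = 0.05954, so 10.1 × 0.05954 = 0.6014 mSv/h.
Dose = rate × time = 0.6014 mSv/h × 0.8900 h = 0.5352 mSv.

0.535 mSv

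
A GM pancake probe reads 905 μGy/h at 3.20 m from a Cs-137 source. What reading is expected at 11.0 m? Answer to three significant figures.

76.6 μGy/h

By the inverse-square law, the rate at 11.0 m is
(3.20/11.0)² = 0.08463, so 905 × 0.08463 = 76.59 μGy/h.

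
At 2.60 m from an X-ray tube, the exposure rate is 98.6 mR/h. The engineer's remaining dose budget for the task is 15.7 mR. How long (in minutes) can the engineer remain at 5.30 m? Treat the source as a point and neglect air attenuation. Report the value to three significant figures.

39.7 min

Using I₁d₁² = I₂d₂², rate at 5.30 m:
(2.60/5.30)² = 0.2407, so 98.6 × 0.2407 = 23.73 mR/h.
Stay time = 15.7 mR ÷ 23.73 mR/h = 0.6616 h = 39.70 min.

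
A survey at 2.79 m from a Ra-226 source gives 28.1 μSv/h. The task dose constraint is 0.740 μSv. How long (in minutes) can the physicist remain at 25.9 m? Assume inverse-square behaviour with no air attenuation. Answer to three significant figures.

136 min

Applying the 1/r² law, rate at 25.9 m:
28.1 × (2.79/25.9)² = 28.1 × 0.01160 = 0.3260 μSv/h.
Stay time = 0.740 μSv ÷ 0.3260 μSv/h = 2.270 h = 136.2 min.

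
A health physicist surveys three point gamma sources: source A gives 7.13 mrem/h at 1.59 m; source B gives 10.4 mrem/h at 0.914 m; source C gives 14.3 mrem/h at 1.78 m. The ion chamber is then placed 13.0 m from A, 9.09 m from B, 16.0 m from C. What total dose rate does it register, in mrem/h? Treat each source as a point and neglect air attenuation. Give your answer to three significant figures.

0.389 mrem/h

Each source contributes Iᵢ·(dᵢ/rᵢ)²; contributions add.
A: 7.13 × (1.59/13.0)² = 0.1067 mrem/h
B: 10.4 × (0.914/9.09)² = 0.1051 mrem/h
C: 14.3 × (1.78/16.0)² = 0.1770 mrem/h
Total = 0.1067 + 0.1051 + 0.1770 = 0.3888 mrem/h.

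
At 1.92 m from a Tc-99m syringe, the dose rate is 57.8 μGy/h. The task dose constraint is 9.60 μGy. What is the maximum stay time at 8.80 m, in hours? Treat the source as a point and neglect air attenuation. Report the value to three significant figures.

Since intensity falls as 1/r², rate at 8.80 m:
57.8 × (1.92/8.80)² = 57.8 × 0.04760 = 2.751 μGy/h.
Stay time = 9.60 μGy ÷ 2.751 μGy/h = 3.490 h.

3.49 h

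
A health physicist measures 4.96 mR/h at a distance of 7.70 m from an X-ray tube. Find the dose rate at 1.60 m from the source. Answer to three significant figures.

115 mR/h

Using I₁d₁² = I₂d₂², the rate at 1.60 m is
4.96 × (7.70/1.60)² = 4.96 × 23.16 = 114.9 mR/h.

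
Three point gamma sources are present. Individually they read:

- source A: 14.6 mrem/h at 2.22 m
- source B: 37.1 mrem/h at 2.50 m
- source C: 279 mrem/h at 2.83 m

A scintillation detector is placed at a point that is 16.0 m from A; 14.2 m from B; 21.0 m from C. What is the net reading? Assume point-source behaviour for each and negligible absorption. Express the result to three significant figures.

6.50 mrem/h

Each source contributes Iᵢ·(dᵢ/rᵢ)²; contributions add.
A: 14.6 × (2.22/16.0)² = 0.2811 mrem/h
B: 37.1 × (2.50/14.2)² = 1.150 mrem/h
C: 279 × (2.83/21.0)² = 5.067 mrem/h
Total = 0.2811 + 1.150 + 5.067 = 6.498 mrem/h.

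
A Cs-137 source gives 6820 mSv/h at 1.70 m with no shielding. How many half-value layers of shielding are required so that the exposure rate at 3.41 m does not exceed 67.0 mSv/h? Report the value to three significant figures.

4.66 half-value layers

At 3.41 m, distance alone gives 6820 × (1.70/3.41)² = 6820 × 0.2485 = 1695 mSv/h.
Further attenuation needed: 1695/67.0 = 25.30.
n = log₂(25.30) = 4.661 half-value layers.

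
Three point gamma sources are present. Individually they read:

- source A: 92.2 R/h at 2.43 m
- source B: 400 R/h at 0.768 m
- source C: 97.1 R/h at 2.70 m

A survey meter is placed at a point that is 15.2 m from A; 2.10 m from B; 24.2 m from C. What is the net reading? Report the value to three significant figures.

57.1 R/h

By superposition, sum each source's inverse-square contribution:
A: 92.2 × (2.43/15.2)² = 2.356 R/h
B: 400 × (0.768/2.10)² = 53.50 R/h
C: 97.1 × (2.70/24.2)² = 1.209 R/h
Total = 2.356 + 53.50 + 1.209 = 57.06 R/h.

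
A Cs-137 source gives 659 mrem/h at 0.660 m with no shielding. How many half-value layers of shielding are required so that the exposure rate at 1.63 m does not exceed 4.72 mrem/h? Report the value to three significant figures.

At 1.63 m, distance alone gives 659 × (0.660/1.63)² = 659 × 0.1640 = 108.1 mrem/h.
Further attenuation needed: 108.1/4.72 = 22.90.
n = log₂(22.90) = 4.517 half-value layers.

4.52 half-value layers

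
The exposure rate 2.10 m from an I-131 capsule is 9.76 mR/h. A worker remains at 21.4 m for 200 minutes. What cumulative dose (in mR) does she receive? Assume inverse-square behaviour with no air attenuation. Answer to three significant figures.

0.313 mR

By the inverse-square law, rate at 21.4 m:
(2.10/21.4)² = 0.009630, so 9.76 × 0.009630 = 0.09399 mR/h.
Dose = rate × time = 0.09399 mR/h × 3.333 h = 0.3133 mR.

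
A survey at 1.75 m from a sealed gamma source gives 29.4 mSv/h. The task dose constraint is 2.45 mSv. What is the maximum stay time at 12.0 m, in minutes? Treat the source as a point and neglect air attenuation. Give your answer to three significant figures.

235 min

Using I₁d₁² = I₂d₂², rate at 12.0 m:
29.4 × (1.75/12.0)² = 29.4 × 0.02127 = 0.6253 mSv/h.
Stay time = 2.45 mSv ÷ 0.6253 mSv/h = 3.918 h = 235.1 min.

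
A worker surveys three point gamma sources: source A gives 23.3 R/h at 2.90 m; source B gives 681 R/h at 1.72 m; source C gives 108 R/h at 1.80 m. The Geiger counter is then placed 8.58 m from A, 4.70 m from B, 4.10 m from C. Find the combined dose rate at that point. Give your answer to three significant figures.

Each source contributes Iᵢ·(dᵢ/rᵢ)²; contributions add.
A: 23.3 × (2.90/8.58)² = 2.662 R/h
B: 681 × (1.72/4.70)² = 91.20 R/h
C: 108 × (1.80/4.10)² = 20.82 R/h
Total = 2.662 + 91.20 + 20.82 = 114.7 R/h.

115 R/h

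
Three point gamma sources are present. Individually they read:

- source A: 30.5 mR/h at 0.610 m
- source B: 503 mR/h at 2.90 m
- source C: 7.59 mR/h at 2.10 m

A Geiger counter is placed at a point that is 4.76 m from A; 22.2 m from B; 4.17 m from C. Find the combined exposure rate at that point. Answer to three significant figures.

Each source contributes Iᵢ·(dᵢ/rᵢ)²; contributions add.
A: 30.5 × (0.610/4.76)² = 0.5009 mR/h
B: 503 × (2.90/22.2)² = 8.583 mR/h
C: 7.59 × (2.10/4.17)² = 1.925 mR/h
Total = 0.5009 + 8.583 + 1.925 = 11.01 mR/h.

11.0 mR/h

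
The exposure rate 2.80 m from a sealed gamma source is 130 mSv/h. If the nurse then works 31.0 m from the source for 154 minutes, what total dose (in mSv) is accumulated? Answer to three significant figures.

2.72 mSv

By the inverse-square law, rate at 31.0 m:
(2.80/31.0)² = 0.008158, so 130 × 0.008158 = 1.061 mSv/h.
Dose = rate × time = 1.061 mSv/h × 2.567 h = 2.724 mSv.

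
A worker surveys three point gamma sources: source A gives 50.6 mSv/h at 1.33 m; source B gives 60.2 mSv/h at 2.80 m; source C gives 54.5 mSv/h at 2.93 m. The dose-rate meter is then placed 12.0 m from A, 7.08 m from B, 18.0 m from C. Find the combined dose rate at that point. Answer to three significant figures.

By superposition, sum each source's inverse-square contribution:
A: 50.6 × (1.33/12.0)² = 0.6216 mSv/h
B: 60.2 × (2.80/7.08)² = 9.416 mSv/h
C: 54.5 × (2.93/18.0)² = 1.444 mSv/h
Total = 0.6216 + 9.416 + 1.444 = 11.48 mSv/h.

11.5 mSv/h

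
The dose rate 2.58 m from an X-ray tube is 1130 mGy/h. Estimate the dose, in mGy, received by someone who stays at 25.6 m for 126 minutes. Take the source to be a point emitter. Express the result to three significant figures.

24.1 mGy

Applying the 1/r² law, rate at 25.6 m:
(2.58/25.6)² = 0.01016, so 1130 × 0.01016 = 11.48 mGy/h.
Dose = rate × time = 11.48 mGy/h × 2.100 h = 24.11 mGy.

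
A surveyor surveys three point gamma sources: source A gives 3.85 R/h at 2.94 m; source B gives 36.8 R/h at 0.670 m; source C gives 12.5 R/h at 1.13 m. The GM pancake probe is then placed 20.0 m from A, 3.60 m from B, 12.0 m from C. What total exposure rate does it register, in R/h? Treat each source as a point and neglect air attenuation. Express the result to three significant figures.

By superposition, sum each source's inverse-square contribution:
A: 3.85 × (2.94/20.0)² = 0.08319 R/h
B: 36.8 × (0.670/3.60)² = 1.275 R/h
C: 12.5 × (1.13/12.0)² = 0.1108 R/h
Total = 0.08319 + 1.275 + 0.1108 = 1.469 R/h.

1.47 R/h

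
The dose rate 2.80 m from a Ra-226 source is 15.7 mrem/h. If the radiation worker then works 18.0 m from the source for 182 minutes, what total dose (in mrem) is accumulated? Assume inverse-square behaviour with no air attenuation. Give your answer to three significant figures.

Since intensity falls as 1/r², rate at 18.0 m:
15.7 × (2.80/18.0)² = 15.7 × 0.02420 = 0.3799 mrem/h.
Dose = rate × time = 0.3799 mrem/h × 3.033 h = 1.152 mrem.

1.15 mrem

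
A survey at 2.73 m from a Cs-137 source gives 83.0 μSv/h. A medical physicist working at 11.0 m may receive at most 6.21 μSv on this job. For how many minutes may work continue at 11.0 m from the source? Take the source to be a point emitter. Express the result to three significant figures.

72.9 min

Since intensity falls as 1/r², rate at 11.0 m:
83.0 × (2.73/11.0)² = 83.0 × 0.06159 = 5.112 μSv/h.
Stay time = 6.21 μSv ÷ 5.112 μSv/h = 1.215 h = 72.90 min.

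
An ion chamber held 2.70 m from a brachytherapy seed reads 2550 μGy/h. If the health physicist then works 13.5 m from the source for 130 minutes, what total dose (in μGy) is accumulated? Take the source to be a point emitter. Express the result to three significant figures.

221 μGy

Using I₁d₁² = I₂d₂², rate at 13.5 m:
(2.70/13.5)² = 0.04000, so 2550 × 0.04000 = 102.0 μGy/h.
Dose = rate × time = 102.0 μGy/h × 2.167 h = 221.0 μGy.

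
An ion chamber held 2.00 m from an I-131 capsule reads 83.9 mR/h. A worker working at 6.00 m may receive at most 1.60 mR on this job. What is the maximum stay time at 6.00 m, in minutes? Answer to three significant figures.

10.3 min

By the inverse-square law, rate at 6.00 m:
83.9 × (2.00/6.00)² = 83.9 × 0.1111 = 9.321 mR/h.
Stay time = 1.60 mR ÷ 9.321 mR/h = 0.1717 h = 10.30 min.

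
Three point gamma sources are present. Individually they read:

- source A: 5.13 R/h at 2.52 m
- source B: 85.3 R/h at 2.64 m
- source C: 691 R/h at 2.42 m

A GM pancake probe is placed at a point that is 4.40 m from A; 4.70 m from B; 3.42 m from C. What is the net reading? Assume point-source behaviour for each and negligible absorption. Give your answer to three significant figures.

375 R/h

By superposition, sum each source's inverse-square contribution:
A: 5.13 × (2.52/4.40)² = 1.683 R/h
B: 85.3 × (2.64/4.70)² = 26.91 R/h
C: 691 × (2.42/3.42)² = 346.0 R/h
Total = 1.683 + 26.91 + 346.0 = 374.6 R/h.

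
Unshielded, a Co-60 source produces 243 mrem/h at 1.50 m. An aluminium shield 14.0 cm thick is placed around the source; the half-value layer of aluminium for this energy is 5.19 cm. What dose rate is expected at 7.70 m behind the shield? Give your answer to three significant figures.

Distance alone: 243 × (1.50/7.70)² = 243 × 0.03795 = 9.222 mrem/h.
Shield: 14.0/5.19 = 2.697 half-value layers → attenuation 2^(−2.697) = 0.1542.
Combined: 9.222 × 0.1542 = 1.422 mrem/h.

1.42 mrem/h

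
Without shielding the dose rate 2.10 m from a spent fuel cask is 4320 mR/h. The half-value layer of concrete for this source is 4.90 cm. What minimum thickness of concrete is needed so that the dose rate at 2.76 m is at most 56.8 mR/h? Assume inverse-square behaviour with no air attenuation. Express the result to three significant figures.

26.8 cm

At 2.76 m, distance alone gives 4320 × (2.10/2.76)² = 4320 × 0.5789 = 2501 mR/h.
Further attenuation needed: 2501/56.8 = 44.03.
n = log₂(44.03) = 5.460 half-value layers.
Thickness = 5.460 × 4.90 cm = 26.75 cm.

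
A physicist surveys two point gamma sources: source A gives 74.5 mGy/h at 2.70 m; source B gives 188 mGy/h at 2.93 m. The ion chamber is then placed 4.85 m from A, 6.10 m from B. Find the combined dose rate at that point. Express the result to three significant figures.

Each source contributes Iᵢ·(dᵢ/rᵢ)²; contributions add.
A: 74.5 × (2.70/4.85)² = 23.09 mGy/h
B: 188 × (2.93/6.10)² = 43.37 mGy/h
Total = 23.09 + 43.37 = 66.46 mGy/h.

66.5 mGy/h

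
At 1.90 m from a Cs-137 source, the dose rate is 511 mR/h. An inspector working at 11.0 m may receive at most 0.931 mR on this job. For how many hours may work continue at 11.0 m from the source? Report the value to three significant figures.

Intensity scales as (d₁/d₂)², so rate at 11.0 m:
511 × (1.90/11.0)² = 511 × 0.02983 = 15.24 mR/h.
Stay time = 0.931 mR ÷ 15.24 mR/h = 0.06109 h.

0.0611 h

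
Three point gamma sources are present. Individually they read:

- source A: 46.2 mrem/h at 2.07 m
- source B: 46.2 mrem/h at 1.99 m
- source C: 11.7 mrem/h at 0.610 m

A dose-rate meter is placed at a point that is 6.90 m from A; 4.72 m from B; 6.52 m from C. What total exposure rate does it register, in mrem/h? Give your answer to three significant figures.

12.5 mrem/h

By superposition, sum each source's inverse-square contribution:
A: 46.2 × (2.07/6.90)² = 4.158 mrem/h
B: 46.2 × (1.99/4.72)² = 8.212 mrem/h
C: 11.7 × (0.610/6.52)² = 0.1024 mrem/h
Total = 4.158 + 8.212 + 0.1024 = 12.47 mrem/h.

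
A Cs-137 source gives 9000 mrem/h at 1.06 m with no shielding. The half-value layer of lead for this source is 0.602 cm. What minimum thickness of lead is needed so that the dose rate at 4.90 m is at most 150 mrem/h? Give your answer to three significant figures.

0.897 cm

At 4.90 m, distance alone gives (1.06/4.90)² = 0.04680, so 9000 × 0.04680 = 421.2 mrem/h.
Further attenuation needed: 421.2/150 = 2.808.
n = log₂(2.808) = 1.490 half-value layers.
Thickness = 1.490 × 0.602 cm = 0.8970 cm.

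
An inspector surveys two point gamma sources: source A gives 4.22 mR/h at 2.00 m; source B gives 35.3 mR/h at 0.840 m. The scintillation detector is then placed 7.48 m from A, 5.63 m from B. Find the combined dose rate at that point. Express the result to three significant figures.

1.09 mR/h

Each source contributes Iᵢ·(dᵢ/rᵢ)²; contributions add.
A: 4.22 × (2.00/7.48)² = 0.3017 mR/h
B: 35.3 × (0.840/5.63)² = 0.7858 mR/h
Total = 0.3017 + 0.7858 = 1.088 mR/h.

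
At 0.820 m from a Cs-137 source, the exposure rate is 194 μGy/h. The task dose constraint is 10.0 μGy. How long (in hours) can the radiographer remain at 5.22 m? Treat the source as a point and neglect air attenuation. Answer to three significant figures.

By the inverse-square law, rate at 5.22 m:
194 × (0.820/5.22)² = 194 × 0.02468 = 4.788 μGy/h.
Stay time = 10.0 μGy ÷ 4.788 μGy/h = 2.089 h.

2.09 h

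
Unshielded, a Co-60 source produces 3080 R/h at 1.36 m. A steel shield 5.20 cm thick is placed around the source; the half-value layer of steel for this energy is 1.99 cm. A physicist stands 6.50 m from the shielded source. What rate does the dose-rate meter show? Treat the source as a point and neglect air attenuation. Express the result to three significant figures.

22.0 R/h

Distance alone: 3080 × (1.36/6.50)² = 3080 × 0.04378 = 134.8 R/h.
Shield: 5.20/1.99 = 2.613 half-value layers → attenuation 2^(−2.613) = 0.1635.
Combined: 134.8 × 0.1635 = 22.04 R/h.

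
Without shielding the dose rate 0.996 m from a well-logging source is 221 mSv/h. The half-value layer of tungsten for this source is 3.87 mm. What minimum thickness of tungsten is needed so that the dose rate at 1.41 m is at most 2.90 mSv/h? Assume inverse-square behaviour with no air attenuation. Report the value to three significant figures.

At 1.41 m, distance alone gives 221 × (0.996/1.41)² = 221 × 0.4990 = 110.3 mSv/h.
Further attenuation needed: 110.3/2.90 = 38.03.
n = log₂(38.03) = 5.249 half-value layers.
Thickness = 5.249 × 3.87 mm = 20.31 mm.

20.3 mm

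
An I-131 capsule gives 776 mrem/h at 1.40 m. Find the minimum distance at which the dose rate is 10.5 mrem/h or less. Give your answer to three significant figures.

12.0 m

By the inverse-square law, d₂ = d₁·√(I₁/I₂).
I₁/I₂ = 776/10.5 = 73.90, so d₂ = 1.40 × √73.90 = 12.04 m.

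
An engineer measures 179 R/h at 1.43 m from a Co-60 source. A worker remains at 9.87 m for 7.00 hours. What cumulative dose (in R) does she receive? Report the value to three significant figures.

26.3 R

Using I₁d₁² = I₂d₂², rate at 9.87 m:
179 × (1.43/9.87)² = 179 × 0.02099 = 3.757 R/h.
Dose = rate × time = 3.757 R/h × 7.000 h = 26.30 R.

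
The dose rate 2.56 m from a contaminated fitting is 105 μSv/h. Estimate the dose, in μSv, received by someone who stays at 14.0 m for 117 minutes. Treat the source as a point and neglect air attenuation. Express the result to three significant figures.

Applying the 1/r² law, rate at 14.0 m:
105 × (2.56/14.0)² = 105 × 0.03344 = 3.511 μSv/h.
Dose = rate × time = 3.511 μSv/h × 1.950 h = 6.846 μSv.

6.85 μSv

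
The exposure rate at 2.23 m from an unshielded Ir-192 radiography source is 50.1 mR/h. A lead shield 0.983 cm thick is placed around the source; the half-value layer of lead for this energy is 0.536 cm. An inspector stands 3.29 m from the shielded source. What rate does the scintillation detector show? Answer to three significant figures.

Distance alone: 50.1 × (2.23/3.29)² = 50.1 × 0.4594 = 23.02 mR/h.
Shield: 0.983/0.536 = 1.834 half-value layers → attenuation 2^(−1.834) = 0.2805.
Combined: 23.02 × 0.2805 = 6.457 mR/h.

6.46 mR/h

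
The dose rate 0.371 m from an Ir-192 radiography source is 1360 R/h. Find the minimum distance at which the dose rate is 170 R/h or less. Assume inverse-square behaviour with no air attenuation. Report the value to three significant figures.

Intensity scales as (d₁/d₂)², so d₂ = d₁·√(I₁/I₂).
I₁/I₂ = 1360/170 = 8.000, so d₂ = 0.371 × √8.000 = 1.049 m.

1.05 m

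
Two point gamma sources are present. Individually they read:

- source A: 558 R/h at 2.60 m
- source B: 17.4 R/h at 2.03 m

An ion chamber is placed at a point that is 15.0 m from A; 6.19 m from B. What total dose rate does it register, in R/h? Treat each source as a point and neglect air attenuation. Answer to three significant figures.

Each source contributes Iᵢ·(dᵢ/rᵢ)²; contributions add.
A: 558 × (2.60/15.0)² = 16.76 R/h
B: 17.4 × (2.03/6.19)² = 1.871 R/h
Total = 16.76 + 1.871 = 18.63 R/h.

18.6 R/h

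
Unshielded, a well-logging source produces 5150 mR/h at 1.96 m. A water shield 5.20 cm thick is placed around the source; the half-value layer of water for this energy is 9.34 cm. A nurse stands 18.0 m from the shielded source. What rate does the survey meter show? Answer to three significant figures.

41.5 mR/h

Distance alone: (1.96/18.0)² = 0.01186, so 5150 × 0.01186 = 61.08 mR/h.
Shield: 5.20/9.34 = 0.5567 half-value layers → attenuation 2^(−0.5567) = 0.6799.
Combined: 61.08 × 0.6799 = 41.53 mR/h.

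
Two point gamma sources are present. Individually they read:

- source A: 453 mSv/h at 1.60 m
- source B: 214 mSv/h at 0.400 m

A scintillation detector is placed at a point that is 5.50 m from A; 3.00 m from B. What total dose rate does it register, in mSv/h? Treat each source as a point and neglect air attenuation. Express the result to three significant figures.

By superposition, sum each source's inverse-square contribution:
A: 453 × (1.60/5.50)² = 38.34 mSv/h
B: 214 × (0.400/3.00)² = 3.804 mSv/h
Total = 38.34 + 3.804 = 42.14 mSv/h.

42.1 mSv/h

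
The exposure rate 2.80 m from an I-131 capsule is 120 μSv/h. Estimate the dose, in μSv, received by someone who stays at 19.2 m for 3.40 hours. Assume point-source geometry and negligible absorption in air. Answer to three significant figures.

Using I₁d₁² = I₂d₂², rate at 19.2 m:
(2.80/19.2)² = 0.02127, so 120 × 0.02127 = 2.552 μSv/h.
Dose = rate × time = 2.552 μSv/h × 3.400 h = 8.677 μSv.

8.68 μSv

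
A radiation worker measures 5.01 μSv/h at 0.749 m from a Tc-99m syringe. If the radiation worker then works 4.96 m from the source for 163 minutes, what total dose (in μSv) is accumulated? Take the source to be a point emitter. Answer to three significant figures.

0.310 μSv

Since intensity falls as 1/r², rate at 4.96 m:
5.01 × (0.749/4.96)² = 5.01 × 0.02280 = 0.1142 μSv/h.
Dose = rate × time = 0.1142 μSv/h × 2.717 h = 0.3103 μSv.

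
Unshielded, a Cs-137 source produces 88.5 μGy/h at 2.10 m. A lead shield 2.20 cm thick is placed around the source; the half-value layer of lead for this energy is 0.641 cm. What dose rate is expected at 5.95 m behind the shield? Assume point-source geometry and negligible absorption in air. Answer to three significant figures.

Distance alone: 88.5 × (2.10/5.95)² = 88.5 × 0.1246 = 11.03 μGy/h.
Shield: 2.20/0.641 = 3.432 half-value layers → attenuation 2^(−3.432) = 0.09265.
Combined: 11.03 × 0.09265 = 1.022 μGy/h.

1.02 μGy/h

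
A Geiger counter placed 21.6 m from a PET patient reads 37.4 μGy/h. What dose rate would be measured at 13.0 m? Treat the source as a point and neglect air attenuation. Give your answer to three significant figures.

Applying the 1/r² law, scaling from 21.6 m to 13.0 m:
(21.6/13.0)² = 2.761, so 37.4 × 2.761 = 103.3 μGy/h.

103 μGy/h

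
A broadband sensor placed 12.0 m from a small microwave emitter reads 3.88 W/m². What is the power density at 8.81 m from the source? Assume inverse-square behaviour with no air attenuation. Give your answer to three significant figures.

Intensity scales as (d₁/d₂)², so scaling from 12.0 m to 8.81 m:
(12.0/8.81)² = 1.855, so 3.88 × 1.855 = 7.197 W/m².

7.20 W/m²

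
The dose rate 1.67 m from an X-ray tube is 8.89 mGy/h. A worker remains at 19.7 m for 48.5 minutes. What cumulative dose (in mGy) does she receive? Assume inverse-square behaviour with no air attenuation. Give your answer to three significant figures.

0.0516 mGy

By the inverse-square law, rate at 19.7 m:
(1.67/19.7)² = 0.007186, so 8.89 × 0.007186 = 0.06388 mGy/h.
Dose = rate × time = 0.06388 mGy/h × 0.8083 h = 0.05163 mGy.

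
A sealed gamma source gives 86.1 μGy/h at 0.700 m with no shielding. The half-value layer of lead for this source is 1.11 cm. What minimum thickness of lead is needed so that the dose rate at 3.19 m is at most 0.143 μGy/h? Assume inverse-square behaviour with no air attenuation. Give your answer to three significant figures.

At 3.19 m, distance alone gives 86.1 × (0.700/3.19)² = 86.1 × 0.04815 = 4.146 μGy/h.
Further attenuation needed: 4.146/0.143 = 28.99.
n = log₂(28.99) = 4.857 half-value layers.
Thickness = 4.857 × 1.11 cm = 5.391 cm.

5.39 cm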